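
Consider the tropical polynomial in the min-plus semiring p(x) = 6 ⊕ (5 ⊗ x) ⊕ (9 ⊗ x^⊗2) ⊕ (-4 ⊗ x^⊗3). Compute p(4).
p(4) = 6

A tropical monomial a ⊗ x^⊗i evaluates to a + i · x. Evaluating each term at x = 4:
  Term 0 contributes 6 + 0 · 4 = 6
  Term 1 contributes 5 + 1 · 4 = 9
  Term 2 contributes 9 + 2 · 4 = 17
  Term 3 contributes -4 + 3 · 4 = 8
p(4) = ⊕ of these = min[6, 9, 17, 8] = 6.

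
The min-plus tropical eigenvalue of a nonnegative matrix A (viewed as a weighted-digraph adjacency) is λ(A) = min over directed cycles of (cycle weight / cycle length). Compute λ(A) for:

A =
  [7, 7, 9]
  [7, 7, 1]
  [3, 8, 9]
λ(A) = 11/3

Enumerate directed cycles and compute their means (weight / length). Sample:
  cycle 0 → 0: weight = 7, length = 1, mean = 7/1 ≈ 7.000
  cycle 1 → 1: weight = 7, length = 1, mean = 7/1 ≈ 7.000
  cycle 2 → 2: weight = 9, length = 1, mean = 9/1 ≈ 9.000
  cycle 0 → 1 → 0: weight = 14, length = 2, mean = 14/2 ≈ 7.000
  cycle 0 → 2 → 0: weight = 12, length = 2, mean = 12/2 ≈ 6.000
  cycle 1 → 0 → 1: weight = 14, length = 2, mean = 14/2 ≈ 7.000
Minimum mean = 3.667, attained e.g. along the cycle 0 → 1 → 2 → 0 with weight 11 and length 3. So λ(A) = 11/3 = 11/3.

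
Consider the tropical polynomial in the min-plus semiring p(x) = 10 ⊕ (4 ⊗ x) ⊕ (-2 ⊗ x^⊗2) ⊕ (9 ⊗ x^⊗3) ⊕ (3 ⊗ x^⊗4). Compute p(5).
p(5) = 8

A tropical monomial a ⊗ x^⊗i evaluates to a + i · x. Evaluating each term at x = 5:
  Term 0 contributes 10 + 0 · 5 = 10
  Term 1 contributes 4 + 1 · 5 = 9
  Term 2 contributes -2 + 2 · 5 = 8
  Term 3 contributes 9 + 3 · 5 = 24
  Term 4 contributes 3 + 4 · 5 = 23
p(5) = ⊕ of these = min[10, 9, 8, 24, 23] = 8.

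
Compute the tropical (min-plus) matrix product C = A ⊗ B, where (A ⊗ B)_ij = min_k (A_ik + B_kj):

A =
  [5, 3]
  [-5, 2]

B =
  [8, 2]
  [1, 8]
A ⊗ B =
  [4, 7]
  [3, -3]

Apply the min-plus product entry-by-entry:
  C[0][0] = min over k of (A[0][0] + B[0][0] = 5 + 8 = 13, A[0][1] + B[1][0] = 3 + 1 = 4) = 4 (attained at k = 1)
  C[0][1] = min over k of (A[0][0] + B[0][1] = 5 + 2 = 7, A[0][1] + B[1][1] = 3 + 8 = 11) = 7 (attained at k = 0)
  C[1][0] = min over k of (A[1][0] + B[0][0] = -5 + 8 = 3, A[1][1] + B[1][0] = 2 + 1 = 3) = 3 (attained at k = 0)
  C[1][1] = min over k of (A[1][0] + B[0][1] = -5 + 2 = -3, A[1][1] + B[1][1] = 2 + 8 = 10) = -3 (attained at k = 0)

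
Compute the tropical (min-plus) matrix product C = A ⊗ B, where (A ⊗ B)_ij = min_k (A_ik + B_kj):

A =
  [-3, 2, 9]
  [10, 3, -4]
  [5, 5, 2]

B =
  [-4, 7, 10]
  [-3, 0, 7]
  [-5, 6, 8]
A ⊗ B =
  [-7, 2, 7]
  [-9, 2, 4]
  [-3, 5, 10]

Apply the min-plus product entry-by-entry:
  C[0][0] = min over k of (A[0][0] + B[0][0] = -3 + -4 = -7, A[0][1] + B[1][0] = 2 + -3 = -1, A[0][2] + B[2][0] = 9 + -5 = 4) = -7 (attained at k = 0)
  C[0][1] = min over k of (A[0][0] + B[0][1] = -3 + 7 = 4, A[0][1] + B[1][1] = 2 + 0 = 2, A[0][2] + B[2][1] = 9 + 6 = 15) = 2 (attained at k = 1)
  C[0][2] = min over k of (A[0][0] + B[0][2] = -3 + 10 = 7, A[0][1] + B[1][2] = 2 + 7 = 9, A[0][2] + B[2][2] = 9 + 8 = 17) = 7 (attained at k = 0)
  C[1][0] = min over k of (A[1][0] + B[0][0] = 10 + -4 = 6, A[1][1] + B[1][0] = 3 + -3 = 0, A[1][2] + B[2][0] = -4 + -5 = -9) = -9 (attained at k = 2)
  C[1][1] = min over k of (A[1][0] + B[0][1] = 10 + 7 = 17, A[1][1] + B[1][1] = 3 + 0 = 3, A[1][2] + B[2][1] = -4 + 6 = 2) = 2 (attained at k = 2)
  C[1][2] = min over k of (A[1][0] + B[0][2] = 10 + 10 = 20, A[1][1] + B[1][2] = 3 + 7 = 10, A[1][2] + B[2][2] = -4 + 8 = 4) = 4 (attained at k = 2)
  C[2][0] = min over k of (A[2][0] + B[0][0] = 5 + -4 = 1, A[2][1] + B[1][0] = 5 + -3 = 2, A[2][2] + B[2][0] = 2 + -5 = -3) = -3 (attained at k = 2)
  C[2][1] = min over k of (A[2][0] + B[0][1] = 5 + 7 = 12, A[2][1] + B[1][1] = 5 + 0 = 5, A[2][2] + B[2][1] = 2 + 6 = 8) = 5 (attained at k = 1)
  C[2][2] = min over k of (A[2][0] + B[0][2] = 5 + 10 = 15, A[2][1] + B[1][2] = 5 + 7 = 12, A[2][2] + B[2][2] = 2 + 8 = 10) = 10 (attained at k = 2)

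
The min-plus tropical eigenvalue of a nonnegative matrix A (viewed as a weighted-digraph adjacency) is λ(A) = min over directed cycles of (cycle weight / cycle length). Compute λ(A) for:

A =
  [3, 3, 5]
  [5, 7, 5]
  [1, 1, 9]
λ(A) = 3

Enumerate directed cycles and compute their means (weight / length). Sample:
  cycle 0 → 0: weight = 3, length = 1, mean = 3/1 ≈ 3.000
  cycle 1 → 1: weight = 7, length = 1, mean = 7/1 ≈ 7.000
  cycle 2 → 2: weight = 9, length = 1, mean = 9/1 ≈ 9.000
  cycle 0 → 1 → 0: weight = 8, length = 2, mean = 8/2 ≈ 4.000
  cycle 0 → 2 → 0: weight = 6, length = 2, mean = 6/2 ≈ 3.000
  cycle 1 → 0 → 1: weight = 8, length = 2, mean = 8/2 ≈ 4.000
Minimum mean = 3.000, attained e.g. along the cycle 0 → 0 with weight 3 and length 1. So λ(A) = 3/1 = 3.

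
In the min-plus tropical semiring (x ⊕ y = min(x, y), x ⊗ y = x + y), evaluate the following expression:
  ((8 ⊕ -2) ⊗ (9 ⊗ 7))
((8 ⊕ -2) ⊗ (9 ⊗ 7)) = 14

Expand innermost to outermost. Recall ⊕ takes the minimum of its arguments and ⊗ takes their sum. Working out the expression ((8 ⊕ -2) ⊗ (9 ⊗ 7)) gives 14.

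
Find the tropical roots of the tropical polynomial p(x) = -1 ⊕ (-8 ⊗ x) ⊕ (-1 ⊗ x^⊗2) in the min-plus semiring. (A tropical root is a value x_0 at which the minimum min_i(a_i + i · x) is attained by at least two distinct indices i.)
Roots: {-7, 7}

Each tropical root is a break point of the lower envelope of the lines y = a_i + i · x (there are 3 lines, with slopes 0, 1, ..., 2). Only the lines that attain the minimum somewhere contribute to roots; other lines are dominated. Here the surviving (envelope) indices are i = 2, i = 1, i = 0.
Intersections between consecutive envelope lines give the roots: for adjacent envelope indices i < j the intersection is x = (a_i − a_j) / (j − i). Reading off the sorted break points: {-7, 7}.
Verification: at each break x_0, at least two indices attain the minimum of min_i(a_i + i · x_0).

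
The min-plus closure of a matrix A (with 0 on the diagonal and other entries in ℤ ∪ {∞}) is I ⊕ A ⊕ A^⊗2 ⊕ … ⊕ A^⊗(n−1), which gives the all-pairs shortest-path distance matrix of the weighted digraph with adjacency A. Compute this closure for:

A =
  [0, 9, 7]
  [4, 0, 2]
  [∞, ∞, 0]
Closure =
  [0, 9, 7]
  [4, 0, 2]
  [∞, ∞, 0]

This is the Floyd-Warshall all-pairs shortest-path computation. For each intermediate vertex k = 0, 1, …, 2, update dist[i][j] ← min(dist[i][j], dist[i][k] + dist[k][j]). The final matrix gives, for each (i, j), the minimum total weight of any directed path from i to j (possibly empty when i = j).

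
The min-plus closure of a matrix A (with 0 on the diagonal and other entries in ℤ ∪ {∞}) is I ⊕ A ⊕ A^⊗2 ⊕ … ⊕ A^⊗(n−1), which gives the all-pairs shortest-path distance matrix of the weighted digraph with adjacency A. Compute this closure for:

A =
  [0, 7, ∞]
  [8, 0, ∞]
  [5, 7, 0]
Closure =
  [0, 7, ∞]
  [8, 0, ∞]
  [5, 7, 0]

This is the Floyd-Warshall all-pairs shortest-path computation. For each intermediate vertex k = 0, 1, …, 2, update dist[i][j] ← min(dist[i][j], dist[i][k] + dist[k][j]). The final matrix gives, for each (i, j), the minimum total weight of any directed path from i to j (possibly empty when i = j).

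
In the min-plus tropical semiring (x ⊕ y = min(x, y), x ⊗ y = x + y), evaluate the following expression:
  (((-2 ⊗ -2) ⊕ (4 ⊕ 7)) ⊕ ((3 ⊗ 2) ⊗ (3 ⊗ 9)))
(((-2 ⊗ -2) ⊕ (4 ⊕ 7)) ⊕ ((3 ⊗ 2) ⊗ (3 ⊗ 9))) = -4

Expand innermost to outermost. Recall ⊕ takes the minimum of its arguments and ⊗ takes their sum. Working out the expression (((-2 ⊗ -2) ⊕ (4 ⊕ 7)) ⊕ ((3 ⊗ 2) ⊗ (3 ⊗ 9))) gives -4.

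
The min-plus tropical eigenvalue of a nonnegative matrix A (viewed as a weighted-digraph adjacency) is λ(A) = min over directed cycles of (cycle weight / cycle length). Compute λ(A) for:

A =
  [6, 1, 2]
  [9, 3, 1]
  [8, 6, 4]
λ(A) = 3

Enumerate directed cycles and compute their means (weight / length). Sample:
  cycle 0 → 0: weight = 6, length = 1, mean = 6/1 ≈ 6.000
  cycle 1 → 1: weight = 3, length = 1, mean = 3/1 ≈ 3.000
  cycle 2 → 2: weight = 4, length = 1, mean = 4/1 ≈ 4.000
  cycle 0 → 1 → 0: weight = 10, length = 2, mean = 10/2 ≈ 5.000
  cycle 0 → 2 → 0: weight = 10, length = 2, mean = 10/2 ≈ 5.000
  cycle 1 → 0 → 1: weight = 10, length = 2, mean = 10/2 ≈ 5.000
Minimum mean = 3.000, attained e.g. along the cycle 1 → 1 with weight 3 and length 1. So λ(A) = 3/1 = 3.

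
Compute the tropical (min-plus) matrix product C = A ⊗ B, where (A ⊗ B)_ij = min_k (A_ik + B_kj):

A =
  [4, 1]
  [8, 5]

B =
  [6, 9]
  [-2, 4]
A ⊗ B =
  [-1, 5]
  [3, 9]

Apply the min-plus product entry-by-entry:
  C[0][0] = min over k of (A[0][0] + B[0][0] = 4 + 6 = 10, A[0][1] + B[1][0] = 1 + -2 = -1) = -1 (attained at k = 1)
  C[0][1] = min over k of (A[0][0] + B[0][1] = 4 + 9 = 13, A[0][1] + B[1][1] = 1 + 4 = 5) = 5 (attained at k = 1)
  C[1][0] = min over k of (A[1][0] + B[0][0] = 8 + 6 = 14, A[1][1] + B[1][0] = 5 + -2 = 3) = 3 (attained at k = 1)
  C[1][1] = min over k of (A[1][0] + B[0][1] = 8 + 9 = 17, A[1][1] + B[1][1] = 5 + 4 = 9) = 9 (attained at k = 1)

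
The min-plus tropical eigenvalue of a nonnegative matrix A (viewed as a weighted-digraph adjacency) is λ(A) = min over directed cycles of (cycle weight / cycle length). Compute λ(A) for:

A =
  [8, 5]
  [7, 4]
λ(A) = 4

Enumerate directed cycles and compute their means (weight / length). Sample:
  cycle 0 → 0: weight = 8, length = 1, mean = 8/1 ≈ 8.000
  cycle 1 → 1: weight = 4, length = 1, mean = 4/1 ≈ 4.000
  cycle 0 → 1 → 0: weight = 12, length = 2, mean = 12/2 ≈ 6.000
  cycle 1 → 0 → 1: weight = 12, length = 2, mean = 12/2 ≈ 6.000
Minimum mean = 4.000, attained e.g. along the cycle 1 → 1 with weight 4 and length 1. So λ(A) = 4/1 = 4.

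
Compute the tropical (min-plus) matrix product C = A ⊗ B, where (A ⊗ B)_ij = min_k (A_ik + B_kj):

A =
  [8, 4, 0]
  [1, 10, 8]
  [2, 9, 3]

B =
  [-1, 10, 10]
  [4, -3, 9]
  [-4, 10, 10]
A ⊗ B =
  [-4, 1, 10]
  [0, 7, 11]
  [-1, 6, 12]

Apply the min-plus product entry-by-entry:
  C[0][0] = min over k of (A[0][0] + B[0][0] = 8 + -1 = 7, A[0][1] + B[1][0] = 4 + 4 = 8, A[0][2] + B[2][0] = 0 + -4 = -4) = -4 (attained at k = 2)
  C[0][1] = min over k of (A[0][0] + B[0][1] = 8 + 10 = 18, A[0][1] + B[1][1] = 4 + -3 = 1, A[0][2] + B[2][1] = 0 + 10 = 10) = 1 (attained at k = 1)
  C[0][2] = min over k of (A[0][0] + B[0][2] = 8 + 10 = 18, A[0][1] + B[1][2] = 4 + 9 = 13, A[0][2] + B[2][2] = 0 + 10 = 10) = 10 (attained at k = 2)
  C[1][0] = min over k of (A[1][0] + B[0][0] = 1 + -1 = 0, A[1][1] + B[1][0] = 10 + 4 = 14, A[1][2] + B[2][0] = 8 + -4 = 4) = 0 (attained at k = 0)
  C[1][1] = min over k of (A[1][0] + B[0][1] = 1 + 10 = 11, A[1][1] + B[1][1] = 10 + -3 = 7, A[1][2] + B[2][1] = 8 + 10 = 18) = 7 (attained at k = 1)
  C[1][2] = min over k of (A[1][0] + B[0][2] = 1 + 10 = 11, A[1][1] + B[1][2] = 10 + 9 = 19, A[1][2] + B[2][2] = 8 + 10 = 18) = 11 (attained at k = 0)
  C[2][0] = min over k of (A[2][0] + B[0][0] = 2 + -1 = 1, A[2][1] + B[1][0] = 9 + 4 = 13, A[2][2] + B[2][0] = 3 + -4 = -1) = -1 (attained at k = 2)
  C[2][1] = min over k of (A[2][0] + B[0][1] = 2 + 10 = 12, A[2][1] + B[1][1] = 9 + -3 = 6, A[2][2] + B[2][1] = 3 + 10 = 13) = 6 (attained at k = 1)
  C[2][2] = min over k of (A[2][0] + B[0][2] = 2 + 10 = 12, A[2][1] + B[1][2] = 9 + 9 = 18, A[2][2] + B[2][2] = 3 + 10 = 13) = 12 (attained at k = 0)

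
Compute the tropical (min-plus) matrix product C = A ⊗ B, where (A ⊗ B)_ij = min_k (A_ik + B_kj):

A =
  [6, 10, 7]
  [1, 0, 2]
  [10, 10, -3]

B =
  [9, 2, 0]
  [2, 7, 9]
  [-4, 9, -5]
A ⊗ B =
  [3, 8, 2]
  [-2, 3, -3]
  [-7, 6, -8]

Apply the min-plus product entry-by-entry:
  C[0][0] = min over k of (A[0][0] + B[0][0] = 6 + 9 = 15, A[0][1] + B[1][0] = 10 + 2 = 12, A[0][2] + B[2][0] = 7 + -4 = 3) = 3 (attained at k = 2)
  C[0][1] = min over k of (A[0][0] + B[0][1] = 6 + 2 = 8, A[0][1] + B[1][1] = 10 + 7 = 17, A[0][2] + B[2][1] = 7 + 9 = 16) = 8 (attained at k = 0)
  C[0][2] = min over k of (A[0][0] + B[0][2] = 6 + 0 = 6, A[0][1] + B[1][2] = 10 + 9 = 19, A[0][2] + B[2][2] = 7 + -5 = 2) = 2 (attained at k = 2)
  C[1][0] = min over k of (A[1][0] + B[0][0] = 1 + 9 = 10, A[1][1] + B[1][0] = 0 + 2 = 2, A[1][2] + B[2][0] = 2 + -4 = -2) = -2 (attained at k = 2)
  C[1][1] = min over k of (A[1][0] + B[0][1] = 1 + 2 = 3, A[1][1] + B[1][1] = 0 + 7 = 7, A[1][2] + B[2][1] = 2 + 9 = 11) = 3 (attained at k = 0)
  C[1][2] = min over k of (A[1][0] + B[0][2] = 1 + 0 = 1, A[1][1] + B[1][2] = 0 + 9 = 9, A[1][2] + B[2][2] = 2 + -5 = -3) = -3 (attained at k = 2)
  C[2][0] = min over k of (A[2][0] + B[0][0] = 10 + 9 = 19, A[2][1] + B[1][0] = 10 + 2 = 12, A[2][2] + B[2][0] = -3 + -4 = -7) = -7 (attained at k = 2)
  C[2][1] = min over k of (A[2][0] + B[0][1] = 10 + 2 = 12, A[2][1] + B[1][1] = 10 + 7 = 17, A[2][2] + B[2][1] = -3 + 9 = 6) = 6 (attained at k = 2)
  C[2][2] = min over k of (A[2][0] + B[0][2] = 10 + 0 = 10, A[2][1] + B[1][2] = 10 + 9 = 19, A[2][2] + B[2][2] = -3 + -5 = -8) = -8 (attained at k = 2)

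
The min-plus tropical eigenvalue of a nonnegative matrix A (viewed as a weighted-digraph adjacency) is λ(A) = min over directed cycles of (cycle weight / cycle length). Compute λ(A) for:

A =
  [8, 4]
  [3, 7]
λ(A) = 7/2

Enumerate directed cycles and compute their means (weight / length). Sample:
  cycle 0 → 0: weight = 8, length = 1, mean = 8/1 ≈ 8.000
  cycle 1 → 1: weight = 7, length = 1, mean = 7/1 ≈ 7.000
  cycle 0 → 1 → 0: weight = 7, length = 2, mean = 7/2 ≈ 3.500
  cycle 1 → 0 → 1: weight = 7, length = 2, mean = 7/2 ≈ 3.500
Minimum mean = 3.500, attained e.g. along the cycle 0 → 1 → 0 with weight 7 and length 2. So λ(A) = 7/2 = 7/2.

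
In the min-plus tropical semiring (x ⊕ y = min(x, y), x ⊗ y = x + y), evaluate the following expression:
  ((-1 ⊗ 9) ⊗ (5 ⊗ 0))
((-1 ⊗ 9) ⊗ (5 ⊗ 0)) = 13

Expand innermost to outermost. Recall ⊕ takes the minimum of its arguments and ⊗ takes their sum. Working out the expression ((-1 ⊗ 9) ⊗ (5 ⊗ 0)) gives 13.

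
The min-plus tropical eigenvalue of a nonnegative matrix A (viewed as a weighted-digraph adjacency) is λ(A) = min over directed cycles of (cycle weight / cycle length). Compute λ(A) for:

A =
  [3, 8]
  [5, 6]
λ(A) = 3

Enumerate directed cycles and compute their means (weight / length). Sample:
  cycle 0 → 0: weight = 3, length = 1, mean = 3/1 ≈ 3.000
  cycle 1 → 1: weight = 6, length = 1, mean = 6/1 ≈ 6.000
  cycle 0 → 1 → 0: weight = 13, length = 2, mean = 13/2 ≈ 6.500
  cycle 1 → 0 → 1: weight = 13, length = 2, mean = 13/2 ≈ 6.500
Minimum mean = 3.000, attained e.g. along the cycle 0 → 0 with weight 3 and length 1. So λ(A) = 3/1 = 3.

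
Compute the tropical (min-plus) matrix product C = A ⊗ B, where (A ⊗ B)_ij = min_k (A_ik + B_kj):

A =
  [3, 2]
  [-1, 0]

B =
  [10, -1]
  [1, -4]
A ⊗ B =
  [3, -2]
  [1, -4]

Apply the min-plus product entry-by-entry:
  C[0][0] = min over k of (A[0][0] + B[0][0] = 3 + 10 = 13, A[0][1] + B[1][0] = 2 + 1 = 3) = 3 (attained at k = 1)
  C[0][1] = min over k of (A[0][0] + B[0][1] = 3 + -1 = 2, A[0][1] + B[1][1] = 2 + -4 = -2) = -2 (attained at k = 1)
  C[1][0] = min over k of (A[1][0] + B[0][0] = -1 + 10 = 9, A[1][1] + B[1][0] = 0 + 1 = 1) = 1 (attained at k = 1)
  C[1][1] = min over k of (A[1][0] + B[0][1] = -1 + -1 = -2, A[1][1] + B[1][1] = 0 + -4 = -4) = -4 (attained at k = 1)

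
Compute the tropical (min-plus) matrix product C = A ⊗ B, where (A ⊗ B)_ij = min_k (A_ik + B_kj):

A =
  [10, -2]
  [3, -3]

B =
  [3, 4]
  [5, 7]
A ⊗ B =
  [3, 5]
  [2, 4]

Apply the min-plus product entry-by-entry:
  C[0][0] = min over k of (A[0][0] + B[0][0] = 10 + 3 = 13, A[0][1] + B[1][0] = -2 + 5 = 3) = 3 (attained at k = 1)
  C[0][1] = min over k of (A[0][0] + B[0][1] = 10 + 4 = 14, A[0][1] + B[1][1] = -2 + 7 = 5) = 5 (attained at k = 1)
  C[1][0] = min over k of (A[1][0] + B[0][0] = 3 + 3 = 6, A[1][1] + B[1][0] = -3 + 5 = 2) = 2 (attained at k = 1)
  C[1][1] = min over k of (A[1][0] + B[0][1] = 3 + 4 = 7, A[1][1] + B[1][1] = -3 + 7 = 4) = 4 (attained at k = 1)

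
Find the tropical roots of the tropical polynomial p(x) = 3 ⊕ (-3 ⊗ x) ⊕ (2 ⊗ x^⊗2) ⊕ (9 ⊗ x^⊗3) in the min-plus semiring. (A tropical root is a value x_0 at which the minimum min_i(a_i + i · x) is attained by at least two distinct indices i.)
Roots: {-7, -5, 6}

Each tropical root is a break point of the lower envelope of the lines y = a_i + i · x (there are 4 lines, with slopes 0, 1, ..., 3). Only the lines that attain the minimum somewhere contribute to roots; other lines are dominated. Here the surviving (envelope) indices are i = 3, i = 2, i = 1, i = 0.
Intersections between consecutive envelope lines give the roots: for adjacent envelope indices i < j the intersection is x = (a_i − a_j) / (j − i). Reading off the sorted break points: {-7, -5, 6}.
Verification: at each break x_0, at least two indices attain the minimum of min_i(a_i + i · x_0).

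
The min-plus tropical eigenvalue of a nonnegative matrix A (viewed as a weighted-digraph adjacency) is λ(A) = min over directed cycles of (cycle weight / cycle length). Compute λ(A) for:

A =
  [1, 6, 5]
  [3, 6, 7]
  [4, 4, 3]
λ(A) = 1

Enumerate directed cycles and compute their means (weight / length). Sample:
  cycle 0 → 0: weight = 1, length = 1, mean = 1/1 ≈ 1.000
  cycle 1 → 1: weight = 6, length = 1, mean = 6/1 ≈ 6.000
  cycle 2 → 2: weight = 3, length = 1, mean = 3/1 ≈ 3.000
  cycle 0 → 1 → 0: weight = 9, length = 2, mean = 9/2 ≈ 4.500
  cycle 0 → 2 → 0: weight = 9, length = 2, mean = 9/2 ≈ 4.500
  cycle 1 → 0 → 1: weight = 9, length = 2, mean = 9/2 ≈ 4.500
Minimum mean = 1.000, attained e.g. along the cycle 0 → 0 with weight 1 and length 1. So λ(A) = 1/1 = 1.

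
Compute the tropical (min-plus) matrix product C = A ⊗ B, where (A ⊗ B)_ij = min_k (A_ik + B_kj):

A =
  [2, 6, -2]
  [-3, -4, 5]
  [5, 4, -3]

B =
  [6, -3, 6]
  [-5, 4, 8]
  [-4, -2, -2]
A ⊗ B =
  [-6, -4, -4]
  [-9, -6, 3]
  [-7, -5, -5]

Apply the min-plus product entry-by-entry:
  C[0][0] = min over k of (A[0][0] + B[0][0] = 2 + 6 = 8, A[0][1] + B[1][0] = 6 + -5 = 1, A[0][2] + B[2][0] = -2 + -4 = -6) = -6 (attained at k = 2)
  C[0][1] = min over k of (A[0][0] + B[0][1] = 2 + -3 = -1, A[0][1] + B[1][1] = 6 + 4 = 10, A[0][2] + B[2][1] = -2 + -2 = -4) = -4 (attained at k = 2)
  C[0][2] = min over k of (A[0][0] + B[0][2] = 2 + 6 = 8, A[0][1] + B[1][2] = 6 + 8 = 14, A[0][2] + B[2][2] = -2 + -2 = -4) = -4 (attained at k = 2)
  C[1][0] = min over k of (A[1][0] + B[0][0] = -3 + 6 = 3, A[1][1] + B[1][0] = -4 + -5 = -9, A[1][2] + B[2][0] = 5 + -4 = 1) = -9 (attained at k = 1)
  C[1][1] = min over k of (A[1][0] + B[0][1] = -3 + -3 = -6, A[1][1] + B[1][1] = -4 + 4 = 0, A[1][2] + B[2][1] = 5 + -2 = 3) = -6 (attained at k = 0)
  C[1][2] = min over k of (A[1][0] + B[0][2] = -3 + 6 = 3, A[1][1] + B[1][2] = -4 + 8 = 4, A[1][2] + B[2][2] = 5 + -2 = 3) = 3 (attained at k = 0)
  C[2][0] = min over k of (A[2][0] + B[0][0] = 5 + 6 = 11, A[2][1] + B[1][0] = 4 + -5 = -1, A[2][2] + B[2][0] = -3 + -4 = -7) = -7 (attained at k = 2)
  C[2][1] = min over k of (A[2][0] + B[0][1] = 5 + -3 = 2, A[2][1] + B[1][1] = 4 + 4 = 8, A[2][2] + B[2][1] = -3 + -2 = -5) = -5 (attained at k = 2)
  C[2][2] = min over k of (A[2][0] + B[0][2] = 5 + 6 = 11, A[2][1] + B[1][2] = 4 + 8 = 12, A[2][2] + B[2][2] = -3 + -2 = -5) = -5 (attained at k = 2)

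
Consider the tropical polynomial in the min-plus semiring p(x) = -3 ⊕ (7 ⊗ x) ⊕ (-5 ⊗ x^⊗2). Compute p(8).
p(8) = -3

A tropical monomial a ⊗ x^⊗i evaluates to a + i · x. Evaluating each term at x = 8:
  Term 0 contributes -3 + 0 · 8 = -3
  Term 1 contributes 7 + 1 · 8 = 15
  Term 2 contributes -5 + 2 · 8 = 11
p(8) = ⊕ of these = min[-3, 15, 11] = -3.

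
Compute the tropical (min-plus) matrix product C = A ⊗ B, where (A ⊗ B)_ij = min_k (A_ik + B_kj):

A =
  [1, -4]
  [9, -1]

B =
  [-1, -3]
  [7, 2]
A ⊗ B =
  [0, -2]
  [6, 1]

Apply the min-plus product entry-by-entry:
  C[0][0] = min over k of (A[0][0] + B[0][0] = 1 + -1 = 0, A[0][1] + B[1][0] = -4 + 7 = 3) = 0 (attained at k = 0)
  C[0][1] = min over k of (A[0][0] + B[0][1] = 1 + -3 = -2, A[0][1] + B[1][1] = -4 + 2 = -2) = -2 (attained at k = 0)
  C[1][0] = min over k of (A[1][0] + B[0][0] = 9 + -1 = 8, A[1][1] + B[1][0] = -1 + 7 = 6) = 6 (attained at k = 1)
  C[1][1] = min over k of (A[1][0] + B[0][1] = 9 + -3 = 6, A[1][1] + B[1][1] = -1 + 2 = 1) = 1 (attained at k = 1)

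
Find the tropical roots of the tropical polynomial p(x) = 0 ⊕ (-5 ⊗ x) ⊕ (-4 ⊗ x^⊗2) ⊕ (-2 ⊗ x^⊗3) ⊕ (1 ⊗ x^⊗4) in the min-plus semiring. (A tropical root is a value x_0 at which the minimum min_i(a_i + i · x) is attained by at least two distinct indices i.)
Roots: {-3, -2, -1, 5}

Each tropical root is a break point of the lower envelope of the lines y = a_i + i · x (there are 5 lines, with slopes 0, 1, ..., 4). Only the lines that attain the minimum somewhere contribute to roots; other lines are dominated. Here the surviving (envelope) indices are i = 4, i = 3, i = 2, i = 1, i = 0.
Intersections between consecutive envelope lines give the roots: for adjacent envelope indices i < j the intersection is x = (a_i − a_j) / (j − i). Reading off the sorted break points: {-3, -2, -1, 5}.
Verification: at each break x_0, at least two indices attain the minimum of min_i(a_i + i · x_0).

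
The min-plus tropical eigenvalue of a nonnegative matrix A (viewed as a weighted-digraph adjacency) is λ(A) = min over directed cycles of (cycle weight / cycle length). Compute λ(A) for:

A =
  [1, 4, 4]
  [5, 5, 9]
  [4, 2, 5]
λ(A) = 1

Enumerate directed cycles and compute their means (weight / length). Sample:
  cycle 0 → 0: weight = 1, length = 1, mean = 1/1 ≈ 1.000
  cycle 1 → 1: weight = 5, length = 1, mean = 5/1 ≈ 5.000
  cycle 2 → 2: weight = 5, length = 1, mean = 5/1 ≈ 5.000
  cycle 0 → 1 → 0: weight = 9, length = 2, mean = 9/2 ≈ 4.500
  cycle 0 → 2 → 0: weight = 8, length = 2, mean = 8/2 ≈ 4.000
  cycle 1 → 0 → 1: weight = 9, length = 2, mean = 9/2 ≈ 4.500
Minimum mean = 1.000, attained e.g. along the cycle 0 → 0 with weight 1 and length 1. So λ(A) = 1/1 = 1.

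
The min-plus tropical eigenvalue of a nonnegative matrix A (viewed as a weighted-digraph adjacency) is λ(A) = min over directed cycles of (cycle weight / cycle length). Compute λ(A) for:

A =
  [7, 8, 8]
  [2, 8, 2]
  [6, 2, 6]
λ(A) = 2

Enumerate directed cycles and compute their means (weight / length). Sample:
  cycle 0 → 0: weight = 7, length = 1, mean = 7/1 ≈ 7.000
  cycle 1 → 1: weight = 8, length = 1, mean = 8/1 ≈ 8.000
  cycle 2 → 2: weight = 6, length = 1, mean = 6/1 ≈ 6.000
  cycle 0 → 1 → 0: weight = 10, length = 2, mean = 10/2 ≈ 5.000
  cycle 0 → 2 → 0: weight = 14, length = 2, mean = 14/2 ≈ 7.000
  cycle 1 → 0 → 1: weight = 10, length = 2, mean = 10/2 ≈ 5.000
Minimum mean = 2.000, attained e.g. along the cycle 1 → 2 → 1 with weight 4 and length 2. So λ(A) = 4/2 = 2.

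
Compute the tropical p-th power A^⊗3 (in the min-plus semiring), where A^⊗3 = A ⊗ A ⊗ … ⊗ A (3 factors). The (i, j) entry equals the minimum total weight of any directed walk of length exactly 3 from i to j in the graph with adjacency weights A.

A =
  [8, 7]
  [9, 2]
A^⊗3 =
  [18, 11]
  [13, 6]

Each entry (A^⊗3)_ij equals the minimum over all length-3 walks i = v_0 → v_1 → … → v_3 = j of Σ_t A[v_t][v_{t+1}]. For example, for (i, j) = (0, 1) we minimise over 4 possible intermediate vertex sequences; the minimum is 11, attained along the walk 0 → 1 → 1 → 1.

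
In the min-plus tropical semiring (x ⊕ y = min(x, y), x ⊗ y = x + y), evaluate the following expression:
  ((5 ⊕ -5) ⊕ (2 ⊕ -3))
((5 ⊕ -5) ⊕ (2 ⊕ -3)) = -5

Expand innermost to outermost. Recall ⊕ takes the minimum of its arguments and ⊗ takes their sum. Working out the expression ((5 ⊕ -5) ⊕ (2 ⊕ -3)) gives -5.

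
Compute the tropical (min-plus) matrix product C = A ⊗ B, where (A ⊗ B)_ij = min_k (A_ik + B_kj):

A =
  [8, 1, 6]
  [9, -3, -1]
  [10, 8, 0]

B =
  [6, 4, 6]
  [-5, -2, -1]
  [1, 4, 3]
A ⊗ B =
  [-4, -1, 0]
  [-8, -5, -4]
  [1, 4, 3]

Apply the min-plus product entry-by-entry:
  C[0][0] = min over k of (A[0][0] + B[0][0] = 8 + 6 = 14, A[0][1] + B[1][0] = 1 + -5 = -4, A[0][2] + B[2][0] = 6 + 1 = 7) = -4 (attained at k = 1)
  C[0][1] = min over k of (A[0][0] + B[0][1] = 8 + 4 = 12, A[0][1] + B[1][1] = 1 + -2 = -1, A[0][2] + B[2][1] = 6 + 4 = 10) = -1 (attained at k = 1)
  C[0][2] = min over k of (A[0][0] + B[0][2] = 8 + 6 = 14, A[0][1] + B[1][2] = 1 + -1 = 0, A[0][2] + B[2][2] = 6 + 3 = 9) = 0 (attained at k = 1)
  C[1][0] = min over k of (A[1][0] + B[0][0] = 9 + 6 = 15, A[1][1] + B[1][0] = -3 + -5 = -8, A[1][2] + B[2][0] = -1 + 1 = 0) = -8 (attained at k = 1)
  C[1][1] = min over k of (A[1][0] + B[0][1] = 9 + 4 = 13, A[1][1] + B[1][1] = -3 + -2 = -5, A[1][2] + B[2][1] = -1 + 4 = 3) = -5 (attained at k = 1)
  C[1][2] = min over k of (A[1][0] + B[0][2] = 9 + 6 = 15, A[1][1] + B[1][2] = -3 + -1 = -4, A[1][2] + B[2][2] = -1 + 3 = 2) = -4 (attained at k = 1)
  C[2][0] = min over k of (A[2][0] + B[0][0] = 10 + 6 = 16, A[2][1] + B[1][0] = 8 + -5 = 3, A[2][2] + B[2][0] = 0 + 1 = 1) = 1 (attained at k = 2)
  C[2][1] = min over k of (A[2][0] + B[0][1] = 10 + 4 = 14, A[2][1] + B[1][1] = 8 + -2 = 6, A[2][2] + B[2][1] = 0 + 4 = 4) = 4 (attained at k = 2)
  C[2][2] = min over k of (A[2][0] + B[0][2] = 10 + 6 = 16, A[2][1] + B[1][2] = 8 + -1 = 7, A[2][2] + B[2][2] = 0 + 3 = 3) = 3 (attained at k = 2)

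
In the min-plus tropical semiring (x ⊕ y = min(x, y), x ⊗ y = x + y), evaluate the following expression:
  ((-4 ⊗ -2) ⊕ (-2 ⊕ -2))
((-4 ⊗ -2) ⊕ (-2 ⊕ -2)) = -6

Expand innermost to outermost. Recall ⊕ takes the minimum of its arguments and ⊗ takes their sum. Working out the expression ((-4 ⊗ -2) ⊕ (-2 ⊕ -2)) gives -6.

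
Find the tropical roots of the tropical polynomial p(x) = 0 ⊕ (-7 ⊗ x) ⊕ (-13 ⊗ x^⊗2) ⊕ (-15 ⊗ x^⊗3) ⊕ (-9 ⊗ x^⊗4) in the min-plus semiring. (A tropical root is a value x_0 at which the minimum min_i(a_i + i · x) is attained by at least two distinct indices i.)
Roots: {-6, 2, 6, 7}

Each tropical root is a break point of the lower envelope of the lines y = a_i + i · x (there are 5 lines, with slopes 0, 1, ..., 4). Only the lines that attain the minimum somewhere contribute to roots; other lines are dominated. Here the surviving (envelope) indices are i = 4, i = 3, i = 2, i = 1, i = 0.
Intersections between consecutive envelope lines give the roots: for adjacent envelope indices i < j the intersection is x = (a_i − a_j) / (j − i). Reading off the sorted break points: {-6, 2, 6, 7}.
Verification: at each break x_0, at least two indices attain the minimum of min_i(a_i + i · x_0).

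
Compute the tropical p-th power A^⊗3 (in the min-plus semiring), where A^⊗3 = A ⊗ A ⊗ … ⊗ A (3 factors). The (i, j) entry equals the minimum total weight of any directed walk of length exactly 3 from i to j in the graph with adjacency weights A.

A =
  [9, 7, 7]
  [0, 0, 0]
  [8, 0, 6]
A^⊗3 =
  [7, 7, 7]
  [0, 0, 0]
  [0, 0, 0]

Each entry (A^⊗3)_ij equals the minimum over all length-3 walks i = v_0 → v_1 → … → v_3 = j of Σ_t A[v_t][v_{t+1}]. For example, for (i, j) = (0, 2) we minimise over 9 possible intermediate vertex sequences; the minimum is 7, attained along the walk 0 → 1 → 1 → 2.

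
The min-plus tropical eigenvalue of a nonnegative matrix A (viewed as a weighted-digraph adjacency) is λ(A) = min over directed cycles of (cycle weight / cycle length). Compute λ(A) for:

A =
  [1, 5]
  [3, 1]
λ(A) = 1

Enumerate directed cycles and compute their means (weight / length). Sample:
  cycle 0 → 0: weight = 1, length = 1, mean = 1/1 ≈ 1.000
  cycle 1 → 1: weight = 1, length = 1, mean = 1/1 ≈ 1.000
  cycle 0 → 1 → 0: weight = 8, length = 2, mean = 8/2 ≈ 4.000
  cycle 1 → 0 → 1: weight = 8, length = 2, mean = 8/2 ≈ 4.000
Minimum mean = 1.000, attained e.g. along the cycle 0 → 0 with weight 1 and length 1. So λ(A) = 1/1 = 1.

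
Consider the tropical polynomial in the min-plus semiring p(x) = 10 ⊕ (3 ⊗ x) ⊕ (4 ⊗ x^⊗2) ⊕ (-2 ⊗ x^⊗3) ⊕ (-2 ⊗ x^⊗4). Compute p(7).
p(7) = 10

A tropical monomial a ⊗ x^⊗i evaluates to a + i · x. Evaluating each term at x = 7:
  Term 0 contributes 10 + 0 · 7 = 10
  Term 1 contributes 3 + 1 · 7 = 10
  Term 2 contributes 4 + 2 · 7 = 18
  Term 3 contributes -2 + 3 · 7 = 19
  Term 4 contributes -2 + 4 · 7 = 26
p(7) = ⊕ of these = min[10, 10, 18, 19, 26] = 10.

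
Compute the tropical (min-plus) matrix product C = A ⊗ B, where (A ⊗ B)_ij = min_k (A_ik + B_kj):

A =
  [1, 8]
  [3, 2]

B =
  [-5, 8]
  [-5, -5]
A ⊗ B =
  [-4, 3]
  [-3, -3]

Apply the min-plus product entry-by-entry:
  C[0][0] = min over k of (A[0][0] + B[0][0] = 1 + -5 = -4, A[0][1] + B[1][0] = 8 + -5 = 3) = -4 (attained at k = 0)
  C[0][1] = min over k of (A[0][0] + B[0][1] = 1 + 8 = 9, A[0][1] + B[1][1] = 8 + -5 = 3) = 3 (attained at k = 1)
  C[1][0] = min over k of (A[1][0] + B[0][0] = 3 + -5 = -2, A[1][1] + B[1][0] = 2 + -5 = -3) = -3 (attained at k = 1)
  C[1][1] = min over k of (A[1][0] + B[0][1] = 3 + 8 = 11, A[1][1] + B[1][1] = 2 + -5 = -3) = -3 (attained at k = 1)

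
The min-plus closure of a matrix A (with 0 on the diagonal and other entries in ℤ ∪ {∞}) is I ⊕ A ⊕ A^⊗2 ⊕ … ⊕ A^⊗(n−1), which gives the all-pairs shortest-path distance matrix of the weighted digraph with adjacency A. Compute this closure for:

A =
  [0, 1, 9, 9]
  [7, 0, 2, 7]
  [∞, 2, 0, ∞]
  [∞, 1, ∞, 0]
Closure =
  [0, 1, 3, 8]
  [7, 0, 2, 7]
  [9, 2, 0, 9]
  [8, 1, 3, 0]

This is the Floyd-Warshall all-pairs shortest-path computation. For each intermediate vertex k = 0, 1, …, 3, update dist[i][j] ← min(dist[i][j], dist[i][k] + dist[k][j]). The final matrix gives, for each (i, j), the minimum total weight of any directed path from i to j (possibly empty when i = j).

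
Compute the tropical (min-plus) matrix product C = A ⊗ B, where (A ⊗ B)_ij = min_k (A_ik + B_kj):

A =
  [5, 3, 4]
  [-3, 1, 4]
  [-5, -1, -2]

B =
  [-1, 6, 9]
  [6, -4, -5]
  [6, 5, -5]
A ⊗ B =
  [4, -1, -2]
  [-4, -3, -4]
  [-6, -5, -7]

Apply the min-plus product entry-by-entry:
  C[0][0] = min over k of (A[0][0] + B[0][0] = 5 + -1 = 4, A[0][1] + B[1][0] = 3 + 6 = 9, A[0][2] + B[2][0] = 4 + 6 = 10) = 4 (attained at k = 0)
  C[0][1] = min over k of (A[0][0] + B[0][1] = 5 + 6 = 11, A[0][1] + B[1][1] = 3 + -4 = -1, A[0][2] + B[2][1] = 4 + 5 = 9) = -1 (attained at k = 1)
  C[0][2] = min over k of (A[0][0] + B[0][2] = 5 + 9 = 14, A[0][1] + B[1][2] = 3 + -5 = -2, A[0][2] + B[2][2] = 4 + -5 = -1) = -2 (attained at k = 1)
  C[1][0] = min over k of (A[1][0] + B[0][0] = -3 + -1 = -4, A[1][1] + B[1][0] = 1 + 6 = 7, A[1][2] + B[2][0] = 4 + 6 = 10) = -4 (attained at k = 0)
  C[1][1] = min over k of (A[1][0] + B[0][1] = -3 + 6 = 3, A[1][1] + B[1][1] = 1 + -4 = -3, A[1][2] + B[2][1] = 4 + 5 = 9) = -3 (attained at k = 1)
  C[1][2] = min over k of (A[1][0] + B[0][2] = -3 + 9 = 6, A[1][1] + B[1][2] = 1 + -5 = -4, A[1][2] + B[2][2] = 4 + -5 = -1) = -4 (attained at k = 1)
  C[2][0] = min over k of (A[2][0] + B[0][0] = -5 + -1 = -6, A[2][1] + B[1][0] = -1 + 6 = 5, A[2][2] + B[2][0] = -2 + 6 = 4) = -6 (attained at k = 0)
  C[2][1] = min over k of (A[2][0] + B[0][1] = -5 + 6 = 1, A[2][1] + B[1][1] = -1 + -4 = -5, A[2][2] + B[2][1] = -2 + 5 = 3) = -5 (attained at k = 1)
  C[2][2] = min over k of (A[2][0] + B[0][2] = -5 + 9 = 4, A[2][1] + B[1][2] = -1 + -5 = -6, A[2][2] + B[2][2] = -2 + -5 = -7) = -7 (attained at k = 2)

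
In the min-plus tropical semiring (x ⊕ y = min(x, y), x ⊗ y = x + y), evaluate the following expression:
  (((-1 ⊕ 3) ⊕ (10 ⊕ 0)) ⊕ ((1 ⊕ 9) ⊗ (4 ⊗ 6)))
(((-1 ⊕ 3) ⊕ (10 ⊕ 0)) ⊕ ((1 ⊕ 9) ⊗ (4 ⊗ 6))) = -1

Expand innermost to outermost. Recall ⊕ takes the minimum of its arguments and ⊗ takes their sum. Working out the expression (((-1 ⊕ 3) ⊕ (10 ⊕ 0)) ⊕ ((1 ⊕ 9) ⊗ (4 ⊗ 6))) gives -1.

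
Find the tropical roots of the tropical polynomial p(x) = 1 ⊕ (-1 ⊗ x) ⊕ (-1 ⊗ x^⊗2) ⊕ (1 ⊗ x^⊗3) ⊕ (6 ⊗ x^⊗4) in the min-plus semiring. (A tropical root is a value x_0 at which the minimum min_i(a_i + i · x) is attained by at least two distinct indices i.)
Roots: {-5, -2, 0, 2}

Each tropical root is a break point of the lower envelope of the lines y = a_i + i · x (there are 5 lines, with slopes 0, 1, ..., 4). Only the lines that attain the minimum somewhere contribute to roots; other lines are dominated. Here the surviving (envelope) indices are i = 4, i = 3, i = 2, i = 1, i = 0.
Intersections between consecutive envelope lines give the roots: for adjacent envelope indices i < j the intersection is x = (a_i − a_j) / (j − i). Reading off the sorted break points: {-5, -2, 0, 2}.
Verification: at each break x_0, at least two indices attain the minimum of min_i(a_i + i · x_0).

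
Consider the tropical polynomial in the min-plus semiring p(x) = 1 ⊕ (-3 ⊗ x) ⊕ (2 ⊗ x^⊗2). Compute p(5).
p(5) = 1

A tropical monomial a ⊗ x^⊗i evaluates to a + i · x. Evaluating each term at x = 5:
  Term 0 contributes 1 + 0 · 5 = 1
  Term 1 contributes -3 + 1 · 5 = 2
  Term 2 contributes 2 + 2 · 5 = 12
p(5) = ⊕ of these = min[1, 2, 12] = 1.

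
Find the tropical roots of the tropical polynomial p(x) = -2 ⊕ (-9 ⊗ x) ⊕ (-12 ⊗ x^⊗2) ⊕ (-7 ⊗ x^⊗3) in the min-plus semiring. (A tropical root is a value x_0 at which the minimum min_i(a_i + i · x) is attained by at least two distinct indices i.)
Roots: {-5, 3, 7}

Each tropical root is a break point of the lower envelope of the lines y = a_i + i · x (there are 4 lines, with slopes 0, 1, ..., 3). Only the lines that attain the minimum somewhere contribute to roots; other lines are dominated. Here the surviving (envelope) indices are i = 3, i = 2, i = 1, i = 0.
Intersections between consecutive envelope lines give the roots: for adjacent envelope indices i < j the intersection is x = (a_i − a_j) / (j − i). Reading off the sorted break points: {-5, 3, 7}.
Verification: at each break x_0, at least two indices attain the minimum of min_i(a_i + i · x_0).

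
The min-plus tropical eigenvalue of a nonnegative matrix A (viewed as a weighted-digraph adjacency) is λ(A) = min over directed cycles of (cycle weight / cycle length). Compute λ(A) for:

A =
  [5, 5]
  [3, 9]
λ(A) = 4

Enumerate directed cycles and compute their means (weight / length). Sample:
  cycle 0 → 0: weight = 5, length = 1, mean = 5/1 ≈ 5.000
  cycle 1 → 1: weight = 9, length = 1, mean = 9/1 ≈ 9.000
  cycle 0 → 1 → 0: weight = 8, length = 2, mean = 8/2 ≈ 4.000
  cycle 1 → 0 → 1: weight = 8, length = 2, mean = 8/2 ≈ 4.000
Minimum mean = 4.000, attained e.g. along the cycle 0 → 1 → 0 with weight 8 and length 2. So λ(A) = 8/2 = 4.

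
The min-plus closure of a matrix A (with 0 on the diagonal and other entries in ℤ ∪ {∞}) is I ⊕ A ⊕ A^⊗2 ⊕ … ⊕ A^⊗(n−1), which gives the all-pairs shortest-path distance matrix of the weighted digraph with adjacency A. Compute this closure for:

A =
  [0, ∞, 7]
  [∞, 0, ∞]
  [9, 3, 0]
Closure =
  [0, 10, 7]
  [∞, 0, ∞]
  [9, 3, 0]

This is the Floyd-Warshall all-pairs shortest-path computation. For each intermediate vertex k = 0, 1, …, 2, update dist[i][j] ← min(dist[i][j], dist[i][k] + dist[k][j]). The final matrix gives, for each (i, j), the minimum total weight of any directed path from i to j (possibly empty when i = j).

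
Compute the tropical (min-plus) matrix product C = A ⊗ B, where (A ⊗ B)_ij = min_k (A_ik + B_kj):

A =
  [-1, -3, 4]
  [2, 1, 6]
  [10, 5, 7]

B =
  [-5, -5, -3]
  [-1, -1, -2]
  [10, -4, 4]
A ⊗ B =
  [-6, -6, -5]
  [-3, -3, -1]
  [4, 3, 3]

Apply the min-plus product entry-by-entry:
  C[0][0] = min over k of (A[0][0] + B[0][0] = -1 + -5 = -6, A[0][1] + B[1][0] = -3 + -1 = -4, A[0][2] + B[2][0] = 4 + 10 = 14) = -6 (attained at k = 0)
  C[0][1] = min over k of (A[0][0] + B[0][1] = -1 + -5 = -6, A[0][1] + B[1][1] = -3 + -1 = -4, A[0][2] + B[2][1] = 4 + -4 = 0) = -6 (attained at k = 0)
  C[0][2] = min over k of (A[0][0] + B[0][2] = -1 + -3 = -4, A[0][1] + B[1][2] = -3 + -2 = -5, A[0][2] + B[2][2] = 4 + 4 = 8) = -5 (attained at k = 1)
  C[1][0] = min over k of (A[1][0] + B[0][0] = 2 + -5 = -3, A[1][1] + B[1][0] = 1 + -1 = 0, A[1][2] + B[2][0] = 6 + 10 = 16) = -3 (attained at k = 0)
  C[1][1] = min over k of (A[1][0] + B[0][1] = 2 + -5 = -3, A[1][1] + B[1][1] = 1 + -1 = 0, A[1][2] + B[2][1] = 6 + -4 = 2) = -3 (attained at k = 0)
  C[1][2] = min over k of (A[1][0] + B[0][2] = 2 + -3 = -1, A[1][1] + B[1][2] = 1 + -2 = -1, A[1][2] + B[2][2] = 6 + 4 = 10) = -1 (attained at k = 0)
  C[2][0] = min over k of (A[2][0] + B[0][0] = 10 + -5 = 5, A[2][1] + B[1][0] = 5 + -1 = 4, A[2][2] + B[2][0] = 7 + 10 = 17) = 4 (attained at k = 1)
  C[2][1] = min over k of (A[2][0] + B[0][1] = 10 + -5 = 5, A[2][1] + B[1][1] = 5 + -1 = 4, A[2][2] + B[2][1] = 7 + -4 = 3) = 3 (attained at k = 2)
  C[2][2] = min over k of (A[2][0] + B[0][2] = 10 + -3 = 7, A[2][1] + B[1][2] = 5 + -2 = 3, A[2][2] + B[2][2] = 7 + 4 = 11) = 3 (attained at k = 1)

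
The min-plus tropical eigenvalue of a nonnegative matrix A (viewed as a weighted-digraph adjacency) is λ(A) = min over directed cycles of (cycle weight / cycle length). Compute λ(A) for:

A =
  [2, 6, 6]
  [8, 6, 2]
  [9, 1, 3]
λ(A) = 3/2

Enumerate directed cycles and compute their means (weight / length). Sample:
  cycle 0 → 0: weight = 2, length = 1, mean = 2/1 ≈ 2.000
  cycle 1 → 1: weight = 6, length = 1, mean = 6/1 ≈ 6.000
  cycle 2 → 2: weight = 3, length = 1, mean = 3/1 ≈ 3.000
  cycle 0 → 1 → 0: weight = 14, length = 2, mean = 14/2 ≈ 7.000
  cycle 0 → 2 → 0: weight = 15, length = 2, mean = 15/2 ≈ 7.500
  cycle 1 → 0 → 1: weight = 14, length = 2, mean = 14/2 ≈ 7.000
Minimum mean = 1.500, attained e.g. along the cycle 1 → 2 → 1 with weight 3 and length 2. So λ(A) = 3/2 = 3/2.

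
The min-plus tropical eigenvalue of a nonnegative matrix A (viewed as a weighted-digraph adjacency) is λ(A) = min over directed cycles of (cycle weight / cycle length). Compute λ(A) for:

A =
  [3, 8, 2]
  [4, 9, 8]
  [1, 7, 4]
λ(A) = 3/2

Enumerate directed cycles and compute their means (weight / length). Sample:
  cycle 0 → 0: weight = 3, length = 1, mean = 3/1 ≈ 3.000
  cycle 1 → 1: weight = 9, length = 1, mean = 9/1 ≈ 9.000
  cycle 2 → 2: weight = 4, length = 1, mean = 4/1 ≈ 4.000
  cycle 0 → 1 → 0: weight = 12, length = 2, mean = 12/2 ≈ 6.000
  cycle 0 → 2 → 0: weight = 3, length = 2, mean = 3/2 ≈ 1.500
  cycle 1 → 0 → 1: weight = 12, length = 2, mean = 12/2 ≈ 6.000
Minimum mean = 1.500, attained e.g. along the cycle 0 → 2 → 0 with weight 3 and length 2. So λ(A) = 3/2 = 3/2.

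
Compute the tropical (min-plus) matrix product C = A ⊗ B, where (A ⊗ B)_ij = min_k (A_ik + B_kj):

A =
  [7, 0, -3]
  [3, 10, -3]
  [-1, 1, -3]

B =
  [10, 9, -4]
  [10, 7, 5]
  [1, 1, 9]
A ⊗ B =
  [-2, -2, 3]
  [-2, -2, -1]
  [-2, -2, -5]

Apply the min-plus product entry-by-entry:
  C[0][0] = min over k of (A[0][0] + B[0][0] = 7 + 10 = 17, A[0][1] + B[1][0] = 0 + 10 = 10, A[0][2] + B[2][0] = -3 + 1 = -2) = -2 (attained at k = 2)
  C[0][1] = min over k of (A[0][0] + B[0][1] = 7 + 9 = 16, A[0][1] + B[1][1] = 0 + 7 = 7, A[0][2] + B[2][1] = -3 + 1 = -2) = -2 (attained at k = 2)
  C[0][2] = min over k of (A[0][0] + B[0][2] = 7 + -4 = 3, A[0][1] + B[1][2] = 0 + 5 = 5, A[0][2] + B[2][2] = -3 + 9 = 6) = 3 (attained at k = 0)
  C[1][0] = min over k of (A[1][0] + B[0][0] = 3 + 10 = 13, A[1][1] + B[1][0] = 10 + 10 = 20, A[1][2] + B[2][0] = -3 + 1 = -2) = -2 (attained at k = 2)
  C[1][1] = min over k of (A[1][0] + B[0][1] = 3 + 9 = 12, A[1][1] + B[1][1] = 10 + 7 = 17, A[1][2] + B[2][1] = -3 + 1 = -2) = -2 (attained at k = 2)
  C[1][2] = min over k of (A[1][0] + B[0][2] = 3 + -4 = -1, A[1][1] + B[1][2] = 10 + 5 = 15, A[1][2] + B[2][2] = -3 + 9 = 6) = -1 (attained at k = 0)
  C[2][0] = min over k of (A[2][0] + B[0][0] = -1 + 10 = 9, A[2][1] + B[1][0] = 1 + 10 = 11, A[2][2] + B[2][0] = -3 + 1 = -2) = -2 (attained at k = 2)
  C[2][1] = min over k of (A[2][0] + B[0][1] = -1 + 9 = 8, A[2][1] + B[1][1] = 1 + 7 = 8, A[2][2] + B[2][1] = -3 + 1 = -2) = -2 (attained at k = 2)
  C[2][2] = min over k of (A[2][0] + B[0][2] = -1 + -4 = -5, A[2][1] + B[1][2] = 1 + 5 = 6, A[2][2] + B[2][2] = -3 + 9 = 6) = -5 (attained at k = 0)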